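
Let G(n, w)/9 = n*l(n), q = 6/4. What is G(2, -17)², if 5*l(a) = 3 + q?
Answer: 6561/25 ≈ 262.44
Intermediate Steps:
q = 3/2 (q = 6*(¼) = 3/2 ≈ 1.5000)
l(a) = 9/10 (l(a) = (3 + 3/2)/5 = (⅕)*(9/2) = 9/10)
G(n, w) = 81*n/10 (G(n, w) = 9*(n*(9/10)) = 9*(9*n/10) = 81*n/10)
G(2, -17)² = ((81/10)*2)² = (81/5)² = 6561/25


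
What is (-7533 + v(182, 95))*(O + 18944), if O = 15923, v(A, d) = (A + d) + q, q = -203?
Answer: -260072953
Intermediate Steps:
v(A, d) = -203 + A + d (v(A, d) = (A + d) - 203 = -203 + A + d)
(-7533 + v(182, 95))*(O + 18944) = (-7533 + (-203 + 182 + 95))*(15923 + 18944) = (-7533 + 74)*34867 = -7459*34867 = -260072953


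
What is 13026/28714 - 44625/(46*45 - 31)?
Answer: -627401118/29273923 ≈ -21.432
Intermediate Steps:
13026/28714 - 44625/(46*45 - 31) = 13026*(1/28714) - 44625/(2070 - 31) = 6513/14357 - 44625/2039 = -627401118/29273923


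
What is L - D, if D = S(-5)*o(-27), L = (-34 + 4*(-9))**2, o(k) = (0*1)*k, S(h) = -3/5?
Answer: 4900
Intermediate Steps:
S(h) = -3/5 (S(h) = -3*1/5 = -3/5)
o(k) = 0 (o(k) = 0*k = 0)
L = 4900 (L = (-34 - 36)**2 = (-70)**2 = 4900)
D = 0 (D = -3/5*0 = 0)
L - D = 4900 - 1*0 = 4900 + 0 = 4900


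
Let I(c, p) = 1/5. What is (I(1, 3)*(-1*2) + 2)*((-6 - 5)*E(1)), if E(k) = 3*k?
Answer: -264/5 ≈ -52.800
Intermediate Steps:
I(c, p) = ⅕
(I(1, 3)*(-1*2) + 2)*((-6 - 5)*E(1)) = ((-1*2)/5 + 2)*((-6 - 5)*(3*1)) = ((⅕)*(-2) + 2)*(-11*3) = (-⅖ + 2)*(-33) = (8/5)*(-33) = -264/5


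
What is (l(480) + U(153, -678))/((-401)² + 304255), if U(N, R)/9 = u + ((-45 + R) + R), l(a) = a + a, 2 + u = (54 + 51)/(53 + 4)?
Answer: -110679/4418032 ≈ -0.025052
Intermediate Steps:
u = -3/19 (u = -2 + (54 + 51)/(53 + 4) = -2 + 105/57 = -2 + 105*(1/57) = -2 + 35/19 = -3/19 ≈ -0.15789)
l(a) = 2*a
U(N, R) = -7722/19 + 18*R (U(N, R) = 9*(-3/19 + ((-45 + R) + R)) = 9*(-3/19 + (-45 + 2*R)) = 9*(-858/19 + 2*R) = -7722/19 + 18*R)
(l(480) + U(153, -678))/((-401)² + 304255) = (2*480 + (-7722/19 + 18*(-678)))/((-401)² + 304255) = (960 + (-7722/19 - 12204))/(160801 + 304255) = (960 - 239598/19)/465056 = -221358/19*1/465056 = -110679/4418032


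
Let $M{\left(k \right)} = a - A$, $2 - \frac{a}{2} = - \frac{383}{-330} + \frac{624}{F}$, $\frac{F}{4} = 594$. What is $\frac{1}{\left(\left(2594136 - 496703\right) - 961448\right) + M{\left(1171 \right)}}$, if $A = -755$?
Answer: $\frac{495}{562686871} \approx 8.7971 \cdot 10^{-7}$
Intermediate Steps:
$F = 2376$ ($F = 4 \cdot 594 = 2376$)
$a = \frac{571}{495}$ ($a = 4 - 2 \left(- \frac{383}{-330} + \frac{624}{2376}\right) = 4 - 2 \left(\left(-383\right) \left(- \frac{1}{330}\right) + 624 \cdot \frac{1}{2376}\right) = 4 - 2 \left(\frac{383}{330} + \frac{26}{99}\right) = 4 - \frac{1409}{495} = \frac{571}{495} \approx 1.1535$)
$M{\left(k \right)} = \frac{374296}{495}$ ($M{\left(k \right)} = \frac{571}{495} - -755 = \frac{571}{495} + 755 = \frac{374296}{495}$)
$\frac{1}{\left(\left(2594136 - 496703\right) - 961448\right) + M{\left(1171 \right)}} = \frac{1}{\left(\left(2594136 - 496703\right) - 961448\right) + \frac{374296}{495}} = \frac{1}{\left(2097433 - 961448\right) + \frac{374296}{495}} = \frac{1}{1135985 + \frac{374296}{495}} = \frac{1}{\frac{562686871}{495}} = \frac{495}{562686871}$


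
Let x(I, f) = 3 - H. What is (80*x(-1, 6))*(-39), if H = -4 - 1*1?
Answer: -24960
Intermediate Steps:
H = -5 (H = -4 - 1 = -5)
x(I, f) = 8 (x(I, f) = 3 - 1*(-5) = 3 + 5 = 8)
(80*x(-1, 6))*(-39) = (80*8)*(-39) = 640*(-39) = -24960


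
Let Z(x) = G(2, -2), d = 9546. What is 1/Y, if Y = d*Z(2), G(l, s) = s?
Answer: -1/19092 ≈ -5.2378e-5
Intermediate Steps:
Z(x) = -2
Y = -19092 (Y = 9546*(-2) = -19092)
1/Y = 1/(-19092) = -1/19092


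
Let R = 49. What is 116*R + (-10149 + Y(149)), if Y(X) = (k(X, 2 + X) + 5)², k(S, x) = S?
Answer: 19251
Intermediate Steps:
Y(X) = (5 + X)² (Y(X) = (X + 5)² = (5 + X)²)
116*R + (-10149 + Y(149)) = 116*49 + (-10149 + (5 + 149)²) = 5684 + (-10149 + 154²) = 5684 + (-10149 + 23716) = 5684 + 13567 = 19251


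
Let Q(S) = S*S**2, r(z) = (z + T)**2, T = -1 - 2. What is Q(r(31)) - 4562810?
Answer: 477327494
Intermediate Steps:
T = -3
r(z) = (-3 + z)**2 (r(z) = (z - 3)**2 = (-3 + z)**2)
Q(S) = S**3
Q(r(31)) - 4562810 = ((-3 + 31)**2)**3 - 4562810 = (28**2)**3 - 4562810 = 784**3 - 4562810 = 481890304 - 4562810 = 477327494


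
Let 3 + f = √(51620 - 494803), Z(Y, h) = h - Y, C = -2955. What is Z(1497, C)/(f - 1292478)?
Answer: 205504479/59660984948 + 159*I*√443183/59660984948 ≈ 0.0034445 + 1.7742e-6*I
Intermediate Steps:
f = -3 + I*√443183 (f = -3 + √(51620 - 494803) = -3 + √(-443183) = -3 + I*√443183 ≈ -3.0 + 665.72*I)
Z(1497, C)/(f - 1292478) = (-2955 - 1*1497)/((-3 + I*√443183) - 1292478) = (-2955 - 1497)/(-1292481 + I*√443183) = -4452/(-1292481 + I*√443183)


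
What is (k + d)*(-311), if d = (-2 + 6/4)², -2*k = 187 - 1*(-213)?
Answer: 248489/4 ≈ 62122.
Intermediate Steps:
k = -200 (k = -(187 - 1*(-213))/2 = -(187 + 213)/2 = -½*400 = -200)
d = ¼ (d = (-2 + 6*(¼))² = (-2 + 3/2)² = (-½)² = ¼ ≈ 0.25000)
(k + d)*(-311) = (-200 + ¼)*(-311) = -799/4*(-311) = 248489/4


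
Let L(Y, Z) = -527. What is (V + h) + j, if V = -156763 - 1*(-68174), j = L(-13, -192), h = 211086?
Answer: 121970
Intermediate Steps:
j = -527
V = -88589 (V = -156763 + 68174 = -88589)
(V + h) + j = (-88589 + 211086) - 527 = 122497 - 527 = 121970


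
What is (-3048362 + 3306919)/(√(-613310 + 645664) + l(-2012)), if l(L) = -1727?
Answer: -446527939/2950175 - 258557*√32354/2950175 ≈ -167.12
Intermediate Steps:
(-3048362 + 3306919)/(√(-613310 + 645664) + l(-2012)) = (-3048362 + 3306919)/(√(-613310 + 645664) - 1727) = 258557/(√32354 - 1727) = 258557/(-1727 + √32354)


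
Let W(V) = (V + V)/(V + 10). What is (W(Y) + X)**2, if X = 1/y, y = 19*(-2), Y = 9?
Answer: 1225/1444 ≈ 0.84834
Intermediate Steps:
W(V) = 2*V/(10 + V) (W(V) = (2*V)/(10 + V) = 2*V/(10 + V))
y = -38
X = -1/38 (X = 1/(-38) = -1/38 ≈ -0.026316)
(W(Y) + X)**2 = (2*9/(10 + 9) - 1/38)**2 = (2*9/19 - 1/38)**2 = (2*9*(1/19) - 1/38)**2 = (18/19 - 1/38)**2 = (35/38)**2 = 1225/1444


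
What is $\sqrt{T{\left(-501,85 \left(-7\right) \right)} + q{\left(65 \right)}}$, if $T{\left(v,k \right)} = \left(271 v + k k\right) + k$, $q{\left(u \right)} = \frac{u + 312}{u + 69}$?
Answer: $\frac{\sqrt{3908335522}}{134} \approx 466.54$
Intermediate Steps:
$q{\left(u \right)} = \frac{312 + u}{69 + u}$
$T{\left(v,k \right)} = k + k^{2} + 271 v$ ($T{\left(v,k \right)} = \left(271 v + k^{2}\right) + k = \left(k^{2} + 271 v\right) + k = k + k^{2} + 271 v$)
$\sqrt{T{\left(-501,85 \left(-7\right) \right)} + q{\left(65 \right)}} = \sqrt{\left(85 \left(-7\right) + \left(85 \left(-7\right)\right)^{2} + 271 \left(-501\right)\right) + \frac{312 + 65}{69 + 65}} = \sqrt{\left(-595 + \left(-595\right)^{2} - 135771\right) + \frac{1}{134} \cdot 377} = \sqrt{\left(-595 + 354025 - 135771\right) + \frac{1}{134} \cdot 377} = \sqrt{217659 + \frac{377}{134}} = \sqrt{\frac{29166683}{134}} = \frac{\sqrt{3908335522}}{134}$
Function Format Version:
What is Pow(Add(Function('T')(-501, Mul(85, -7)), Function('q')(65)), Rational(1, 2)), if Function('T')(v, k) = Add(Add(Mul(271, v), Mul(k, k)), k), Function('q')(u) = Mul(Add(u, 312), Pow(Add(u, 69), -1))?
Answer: Mul(Rational(1, 134), Pow(3908335522, Rational(1, 2))) ≈ 466.54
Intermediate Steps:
Function('q')(u) = Mul(Pow(Add(69, u), -1), Add(312, u)) (Function('q')(u) = Mul(Add(312, u), Pow(Add(69, u), -1)) = Mul(Pow(Add(69, u), -1), Add(312, u)))
Function('T')(v, k) = Add(k, Pow(k, 2), Mul(271, v)) (Function('T')(v, k) = Add(Add(Mul(271, v), Pow(k, 2)), k) = Add(Add(Pow(k, 2), Mul(271, v)), k) = Add(k, Pow(k, 2), Mul(271, v)))
Pow(Add(Function('T')(-501, Mul(85, -7)), Function('q')(65)), Rational(1, 2)) = Pow(Add(Add(Mul(85, -7), Pow(Mul(85, -7), 2), Mul(271, -501)), Mul(Pow(Add(69, 65), -1), Add(312, 65))), Rational(1, 2)) = Pow(Add(Add(-595, Pow(-595, 2), -135771), Mul(Pow(134, -1), 377)), Rational(1, 2)) = Pow(Add(Add(-595, 354025, -135771), Mul(Rational(1, 134), 377)), Rational(1, 2)) = Pow(Add(217659, Rational(377, 134)), Rational(1, 2)) = Pow(Rational(29166683, 134), Rational(1, 2)) = Mul(Rational(1, 134), Pow(3908335522, Rational(1, 2)))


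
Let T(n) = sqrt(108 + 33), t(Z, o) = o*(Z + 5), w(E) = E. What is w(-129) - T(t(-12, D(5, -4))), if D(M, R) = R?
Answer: -129 - sqrt(141) ≈ -140.87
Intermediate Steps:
t(Z, o) = o*(5 + Z)
T(n) = sqrt(141)
w(-129) - T(t(-12, D(5, -4))) = -129 - sqrt(141)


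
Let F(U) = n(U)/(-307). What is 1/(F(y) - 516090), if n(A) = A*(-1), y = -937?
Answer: -307/158440567 ≈ -1.9376e-6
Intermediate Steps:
n(A) = -A
F(U) = U/307 (F(U) = -U/(-307) = -U*(-1/307) = U/307)
1/(F(y) - 516090) = 1/((1/307)*(-937) - 516090) = 1/(-937/307 - 516090) = 1/(-158440567/307) = -307/158440567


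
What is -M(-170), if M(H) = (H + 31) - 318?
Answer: 457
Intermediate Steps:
M(H) = -287 + H (M(H) = (31 + H) - 318 = -287 + H)
-M(-170) = -(-287 - 170) = -1*(-457) = 457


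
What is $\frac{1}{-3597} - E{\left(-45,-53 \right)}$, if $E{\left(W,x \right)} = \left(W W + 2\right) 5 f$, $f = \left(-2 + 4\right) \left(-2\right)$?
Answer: $\frac{145822379}{3597} \approx 40540.0$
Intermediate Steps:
$f = -4$ ($f = 2 \left(-2\right) = -4$)
$E{\left(W,x \right)} = -40 - 20 W^{2}$ ($E{\left(W,x \right)} = \left(W W + 2\right) 5 \left(-4\right) = \left(W^{2} + 2\right) 5 \left(-4\right) = \left(2 + W^{2}\right) 5 \left(-4\right) = \left(10 + 5 W^{2}\right) \left(-4\right) = -40 - 20 W^{2}$)
$\frac{1}{-3597} - E{\left(-45,-53 \right)} = \frac{1}{-3597} - \left(-40 - 20 \left(-45\right)^{2}\right) = - \frac{1}{3597} - \left(-40 - 40500\right) = - \frac{1}{3597} - -40540 = - \frac{1}{3597} + 40540 = \frac{145822379}{3597}$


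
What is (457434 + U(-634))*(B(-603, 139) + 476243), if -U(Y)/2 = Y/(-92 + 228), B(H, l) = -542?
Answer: 7398612379173/34 ≈ 2.1761e+11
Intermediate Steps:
U(Y) = -Y/68 (U(Y) = -2*Y/(-92 + 228) = -2*Y/136 = -Y/68)
(457434 + U(-634))*(B(-603, 139) + 476243) = (457434 - 1/68*(-634))*(-542 + 476243) = (457434 + 317/34)*475701 = (15553073/34)*475701 = 7398612379173/34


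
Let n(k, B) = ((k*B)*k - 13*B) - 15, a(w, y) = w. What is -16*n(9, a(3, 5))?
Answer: -3024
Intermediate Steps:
n(k, B) = -15 - 13*B + B*k² (n(k, B) = ((B*k)*k - 13*B) - 15 = (B*k² - 13*B) - 15 = (-13*B + B*k²) - 15 = -15 - 13*B + B*k²)
-16*n(9, a(3, 5)) = -16*(-15 - 13*3 + 3*9²) = -16*(-15 - 39 + 3*81) = -16*(-15 - 39 + 243) = -16*189 = -3024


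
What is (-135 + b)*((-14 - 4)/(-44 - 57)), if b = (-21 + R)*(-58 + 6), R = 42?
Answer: -22086/101 ≈ -218.67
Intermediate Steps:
b = -1092 (b = (-21 + 42)*(-58 + 6) = 21*(-52) = -1092)
(-135 + b)*((-14 - 4)/(-44 - 57)) = (-135 - 1092)*((-14 - 4)/(-44 - 57)) = -(-22086)/(-101) = -(-22086)*(-1)/101 = -1227*18/101 = -22086/101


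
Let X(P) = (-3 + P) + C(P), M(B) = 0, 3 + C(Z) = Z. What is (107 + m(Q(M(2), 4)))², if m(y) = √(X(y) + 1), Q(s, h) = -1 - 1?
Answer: 11440 + 642*I ≈ 11440.0 + 642.0*I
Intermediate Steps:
C(Z) = -3 + Z
X(P) = -6 + 2*P (X(P) = (-3 + P) + (-3 + P) = -6 + 2*P)
Q(s, h) = -2
m(y) = √(-5 + 2*y) (m(y) = √((-6 + 2*y) + 1) = √(-5 + 2*y))
(107 + m(Q(M(2), 4)))² = (107 + √(-5 + 2*(-2)))² = (107 + √(-5 - 4))² = (107 + √(-9))² = (107 + 3*I)²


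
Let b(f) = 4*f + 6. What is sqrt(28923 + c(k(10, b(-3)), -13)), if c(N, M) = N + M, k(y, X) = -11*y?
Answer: 120*sqrt(2) ≈ 169.71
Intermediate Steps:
b(f) = 6 + 4*f
c(N, M) = M + N
sqrt(28923 + c(k(10, b(-3)), -13)) = sqrt(28923 + (-13 - 11*10)) = sqrt(28923 + (-13 - 110)) = sqrt(28923 - 123) = sqrt(28800) = 120*sqrt(2)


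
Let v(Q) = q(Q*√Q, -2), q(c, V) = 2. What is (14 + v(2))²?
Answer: 256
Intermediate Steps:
v(Q) = 2
(14 + v(2))² = (14 + 2)² = 16² = 256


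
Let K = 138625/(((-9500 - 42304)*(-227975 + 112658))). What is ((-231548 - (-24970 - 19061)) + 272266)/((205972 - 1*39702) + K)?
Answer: 506280514431132/993277338330985 ≈ 0.50971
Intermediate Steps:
K = 138625/5973881868 (K = 138625/((-51804*(-115317))) = 138625/5973881868 ≈ 2.3205e-5)
((-231548 - (-24970 - 19061)) + 272266)/((205972 - 1*39702) + K) = ((-231548 - (-24970 - 19061)) + 272266)/((205972 - 1*39702) + 138625/5973881868) = ((-231548 - 1*(-44031)) + 272266)/((205972 - 39702) + 138625/5973881868) = ((-231548 + 44031) + 272266)/(166270 + 138625/5973881868) = (-187517 + 272266)/(993277338330985/5973881868) = 84749*(5973881868/993277338330985) = 506280514431132/993277338330985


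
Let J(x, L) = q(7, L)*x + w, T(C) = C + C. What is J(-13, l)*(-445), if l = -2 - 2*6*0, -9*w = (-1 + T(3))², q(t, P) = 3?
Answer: 167320/9 ≈ 18591.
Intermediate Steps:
T(C) = 2*C
w = -25/9 (w = -(-1 + 2*3)²/9 = -(-1 + 6)²/9 = -⅑*5² = -⅑*25 = -25/9 ≈ -2.7778)
l = -2 (l = -2 - 12*0 = -2 + 0 = -2)
J(x, L) = -25/9 + 3*x (J(x, L) = 3*x - 25/9 = -25/9 + 3*x)
J(-13, l)*(-445) = (-25/9 + 3*(-13))*(-445) = (-25/9 - 39)*(-445) = -376/9*(-445) = 167320/9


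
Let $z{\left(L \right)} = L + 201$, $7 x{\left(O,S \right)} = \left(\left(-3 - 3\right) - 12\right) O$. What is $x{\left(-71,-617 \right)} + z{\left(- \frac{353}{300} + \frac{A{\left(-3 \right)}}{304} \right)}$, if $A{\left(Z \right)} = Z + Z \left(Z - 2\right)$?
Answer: $\frac{7629563}{19950} \approx 382.43$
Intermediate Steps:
$A{\left(Z \right)} = Z + Z \left(-2 + Z\right)$
$x{\left(O,S \right)} = - \frac{18 O}{7}$ ($x{\left(O,S \right)} = \frac{\left(\left(-3 - 3\right) - 12\right) O}{7} = \frac{\left(-6 - 12\right) O}{7} = \frac{\left(-18\right) O}{7} = - \frac{18 O}{7}$)
$z{\left(L \right)} = 201 + L$
$x{\left(-71,-617 \right)} + z{\left(- \frac{353}{300} + \frac{A{\left(-3 \right)}}{304} \right)} = \left(- \frac{18}{7}\right) \left(-71\right) + \left(201 - \left(\frac{353}{300} - \frac{\left(-3\right) \left(-1 - 3\right)}{304}\right)\right) = \frac{1278}{7} + \left(201 - \left(\frac{353}{300} - \left(-3\right) \left(-4\right) \frac{1}{304}\right)\right) = \frac{1278}{7} + \left(201 + \left(- \frac{353}{300} + 12 \cdot \frac{1}{304}\right)\right) = \frac{1278}{7} + \left(201 + \left(- \frac{353}{300} + \frac{3}{76}\right)\right) = \frac{1278}{7} + \left(201 - \frac{3241}{2850}\right) = \frac{1278}{7} + \frac{569609}{2850} = \frac{7629563}{19950}$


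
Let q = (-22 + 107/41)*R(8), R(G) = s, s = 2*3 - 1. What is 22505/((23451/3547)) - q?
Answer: 3366052360/961491 ≈ 3500.9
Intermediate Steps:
s = 5 (s = 6 - 1 = 5)
R(G) = 5
q = -3975/41 (q = (-22 + 107/41)*5 = -795/41*5 = -3975/41 ≈ -96.951)
22505/((23451/3547)) - q = 22505/((23451/3547)) - 1*(-3975/41) = 22505/((23451*(1/3547))) + 3975/41 = 22505/(23451/3547) + 3975/41 = 22505*(3547/23451) + 3975/41 = 79825235/23451 + 3975/41 = 3366052360/961491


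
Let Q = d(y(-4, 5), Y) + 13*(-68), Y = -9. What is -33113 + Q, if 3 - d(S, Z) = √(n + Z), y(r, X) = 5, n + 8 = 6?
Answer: -33994 - I*√11 ≈ -33994.0 - 3.3166*I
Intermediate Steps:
n = -2 (n = -8 + 6 = -2)
d(S, Z) = 3 - √(-2 + Z)
Q = -881 - I*√11 (Q = (3 - √(-2 - 9)) + 13*(-68) = (3 - √(-11)) - 884 = (3 - I*√11) - 884 = -881 - I*√11 ≈ -881.0 - 3.3166*I)
-33113 + Q = -33113 + (-881 - I*√11) = -33994 - I*√11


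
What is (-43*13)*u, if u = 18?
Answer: -10062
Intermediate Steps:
(-43*13)*u = -43*13*18 = -559*18 = -10062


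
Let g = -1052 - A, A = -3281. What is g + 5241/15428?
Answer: 34394253/15428 ≈ 2229.3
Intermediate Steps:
g = 2229 (g = -1052 - 1*(-3281) = -1052 + 3281 = 2229)
g + 5241/15428 = 2229 + 5241/15428 = 34394253/15428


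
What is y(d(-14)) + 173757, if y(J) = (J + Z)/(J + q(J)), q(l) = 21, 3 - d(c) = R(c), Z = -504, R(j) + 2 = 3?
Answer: 3995909/23 ≈ 1.7374e+5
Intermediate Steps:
R(j) = 1 (R(j) = -2 + 3 = 1)
d(c) = 2 (d(c) = 3 - 1*1 = 3 - 1 = 2)
y(J) = (-504 + J)/(21 + J) (y(J) = (J - 504)/(J + 21) = (-504 + J)/(21 + J))
y(d(-14)) + 173757 = (-504 + 2)/(21 + 2) + 173757 = -502/23 + 173757 = 3995909/23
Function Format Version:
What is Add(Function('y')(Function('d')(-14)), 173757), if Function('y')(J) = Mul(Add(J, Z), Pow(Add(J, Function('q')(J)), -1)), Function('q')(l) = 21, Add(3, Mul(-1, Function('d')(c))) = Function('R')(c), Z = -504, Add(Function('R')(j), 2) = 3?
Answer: Rational(3995909, 23) ≈ 1.7374e+5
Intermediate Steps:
Function('R')(j) = 1 (Function('R')(j) = Add(-2, 3) = 1)
Function('d')(c) = 2 (Function('d')(c) = Add(3, Mul(-1, 1)) = Add(3, -1) = 2)
Function('y')(J) = Mul(Pow(Add(21, J), -1), Add(-504, J)) (Function('y')(J) = Mul(Add(J, -504), Pow(Add(J, 21), -1)) = Mul(Add(-504, J), Pow(Add(21, J), -1)) = Mul(Pow(Add(21, J), -1), Add(-504, J)))
Add(Function('y')(Function('d')(-14)), 173757) = Add(Mul(Pow(Add(21, 2), -1), Add(-504, 2)), 173757) = Add(Mul(Pow(23, -1), -502), 173757) = Add(Mul(Rational(1, 23), -502), 173757) = Add(Rational(-502, 23), 173757) = Rational(3995909, 23)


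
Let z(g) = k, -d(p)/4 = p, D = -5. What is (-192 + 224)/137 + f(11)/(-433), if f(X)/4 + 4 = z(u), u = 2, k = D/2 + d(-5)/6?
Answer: 46774/177963 ≈ 0.26283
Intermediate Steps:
d(p) = -4*p
k = 5/6 (k = -5/2 - 4*(-5)/6 = -5*1/2 + 20*(1/6) = -5/2 + 10/3 = 5/6 ≈ 0.83333)
z(g) = 5/6
f(X) = -38/3 (f(X) = -16 + 4*(5/6) = -16 + 10/3 = -38/3)
(-192 + 224)/137 + f(11)/(-433) = (-192 + 224)/137 - 38/3/(-433) = 32*(1/137) - 38/3*(-1/433) = 32/137 + 38/1299 = 46774/177963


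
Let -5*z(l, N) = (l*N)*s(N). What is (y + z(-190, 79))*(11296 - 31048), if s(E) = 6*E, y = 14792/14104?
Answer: -1152349674072/41 ≈ -2.8106e+10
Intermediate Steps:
y = 43/41 (y = 14792*(1/14104) = 43/41 ≈ 1.0488)
z(l, N) = -6*l*N²/5 (z(l, N) = -l*N*6*N/5 = -N*l*6*N/5 = -6*l*N²/5)
(y + z(-190, 79))*(11296 - 31048) = (43/41 - 6/5*(-190)*79²)*(11296 - 31048) = (43/41 - 6/5*(-190)*6241)*(-19752) = (43/41 + 1422948)*(-19752) = (58340911/41)*(-19752) = -1152349674072/41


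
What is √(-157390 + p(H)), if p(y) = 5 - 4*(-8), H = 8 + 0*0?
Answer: I*√157353 ≈ 396.68*I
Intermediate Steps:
H = 8 (H = 8 + 0 = 8)
p(y) = 37 (p(y) = 5 + 32 = 37)
√(-157390 + p(H)) = √(-157390 + 37) = √(-157353) = I*√157353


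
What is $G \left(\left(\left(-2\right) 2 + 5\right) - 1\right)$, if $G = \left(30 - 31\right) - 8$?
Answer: $0$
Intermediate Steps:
$G = -9$ ($G = -1 - 8 = -9$)
$G \left(\left(\left(-2\right) 2 + 5\right) - 1\right) = - 9 \left(\left(\left(-2\right) 2 + 5\right) - 1\right) = - 9 \left(\left(-4 + 5\right) - 1\right) = - 9 \left(1 - 1\right) = \left(-9\right) 0 = 0$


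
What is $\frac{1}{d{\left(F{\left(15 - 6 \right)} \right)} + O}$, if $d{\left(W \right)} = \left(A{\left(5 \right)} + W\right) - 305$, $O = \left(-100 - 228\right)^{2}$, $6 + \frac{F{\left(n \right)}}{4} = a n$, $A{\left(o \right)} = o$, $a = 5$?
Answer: $\frac{1}{107440} \approx 9.3075 \cdot 10^{-6}$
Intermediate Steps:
$F{\left(n \right)} = -24 + 20 n$ ($F{\left(n \right)} = -24 + 4 \cdot 5 n = -24 + 20 n$)
$O = 107584$ ($O = \left(-328\right)^{2} = 107584$)
$d{\left(W \right)} = -300 + W$ ($d{\left(W \right)} = \left(5 + W\right) - 305 = -300 + W$)
$\frac{1}{d{\left(F{\left(15 - 6 \right)} \right)} + O} = \frac{1}{\left(-300 - \left(24 - 20 \left(15 - 6\right)\right)\right) + 107584} = \frac{1}{\left(-300 + \left(-24 + 20 \cdot 9\right)\right) + 107584} = \frac{1}{\left(-300 + \left(-24 + 180\right)\right) + 107584} = \frac{1}{\left(-300 + 156\right) + 107584} = \frac{1}{-144 + 107584} = \frac{1}{107440}$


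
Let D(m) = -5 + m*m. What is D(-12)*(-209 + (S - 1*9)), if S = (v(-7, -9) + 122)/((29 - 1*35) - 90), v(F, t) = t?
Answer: -2924699/96 ≈ -30466.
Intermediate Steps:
S = -113/96 (S = (-9 + 122)/((29 - 1*35) - 90) = 113/((29 - 35) - 90) = 113/(-6 - 90) = 113/(-96) = 113*(-1/96) = -113/96 ≈ -1.1771)
D(m) = -5 + m²
D(-12)*(-209 + (S - 1*9)) = (-5 + (-12)²)*(-209 + (-113/96 - 1*9)) = (-5 + 144)*(-209 + (-113/96 - 9)) = 139*(-209 - 977/96) = 139*(-21041/96) = -2924699/96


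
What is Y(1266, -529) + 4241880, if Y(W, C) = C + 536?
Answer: 4241887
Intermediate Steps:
Y(W, C) = 536 + C
Y(1266, -529) + 4241880 = (536 - 529) + 4241880 = 7 + 4241880 = 4241887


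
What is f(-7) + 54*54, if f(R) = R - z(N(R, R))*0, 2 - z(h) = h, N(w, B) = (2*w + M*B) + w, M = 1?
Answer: 2909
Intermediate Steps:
N(w, B) = B + 3*w (N(w, B) = (2*w + 1*B) + w = (2*w + B) + w = (B + 2*w) + w = B + 3*w)
z(h) = 2 - h
f(R) = R (f(R) = R - (2 - (R + 3*R))*0 = R - (2 - 4*R)*0 = R - 1*0 = R + 0 = R)
f(-7) + 54*54 = -7 + 54*54 = -7 + 2916 = 2909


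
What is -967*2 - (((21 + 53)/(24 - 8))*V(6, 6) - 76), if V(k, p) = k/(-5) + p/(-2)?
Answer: -73543/40 ≈ -1838.6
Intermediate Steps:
V(k, p) = -p/2 - k/5 (V(k, p) = k*(-1/5) + p*(-1/2) = -k/5 - p/2 = -p/2 - k/5)
-967*2 - (((21 + 53)/(24 - 8))*V(6, 6) - 76) = -967*2 - (((21 + 53)/(24 - 8))*(-1/2*6 - 1/5*6) - 76) = -1934 - ((74/16)*(-3 - 6/5) - 76) = -1934 - ((74*(1/16))*(-21/5) - 76) = -1934 - ((37/8)*(-21/5) - 76) = -1934 - (-777/40 - 76) = -1934 - 1*(-3817/40) = -1934 + 3817/40 = -73543/40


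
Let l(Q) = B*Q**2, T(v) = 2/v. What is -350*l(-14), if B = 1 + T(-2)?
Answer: 0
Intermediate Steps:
B = 0 (B = 1 + 2/(-2) = 1 + 2*(-1/2) = 1 - 1 = 0)
l(Q) = 0 (l(Q) = 0*Q**2 = 0)
-350*l(-14) = -350*0 = 0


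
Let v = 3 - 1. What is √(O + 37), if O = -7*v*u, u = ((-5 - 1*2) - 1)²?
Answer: I*√859 ≈ 29.309*I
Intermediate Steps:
v = 2
u = 64 (u = ((-5 - 2) - 1)² = (-7 - 1)² = (-8)² = 64)
O = -896 (O = -7*2*64 = -14*64 = -1*896 = -896)
√(O + 37) = √(-896 + 37) = √(-859) = I*√859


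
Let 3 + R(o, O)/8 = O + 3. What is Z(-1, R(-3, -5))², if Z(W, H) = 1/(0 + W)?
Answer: 1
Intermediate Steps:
R(o, O) = 8*O (R(o, O) = -24 + 8*(O + 3) = -24 + 8*(3 + O) = -24 + (24 + 8*O) = 8*O)
Z(W, H) = 1/W
Z(-1, R(-3, -5))² = (1/(-1))² = (-1)² = 1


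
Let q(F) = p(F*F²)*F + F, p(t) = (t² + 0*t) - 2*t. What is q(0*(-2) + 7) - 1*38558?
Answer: 780190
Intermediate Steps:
p(t) = t² - 2*t (p(t) = (t² + 0) - 2*t = t² - 2*t)
q(F) = F + F⁴*(-2 + F³) (q(F) = ((F*F²)*(-2 + F*F²))*F + F = (F³*(-2 + F³))*F + F = F⁴*(-2 + F³) + F = F + F⁴*(-2 + F³))
q(0*(-2) + 7) - 1*38558 = ((0*(-2) + 7) + (0*(-2) + 7)⁷ - 2*(0*(-2) + 7)⁴) - 1*38558 = ((0 + 7) + (0 + 7)⁷ - 2*(0 + 7)⁴) - 38558 = (7 + 7⁷ - 2*7⁴) - 38558 = (7 + 823543 - 2*2401) - 38558 = (7 + 823543 - 4802) - 38558 = 818748 - 38558 = 780190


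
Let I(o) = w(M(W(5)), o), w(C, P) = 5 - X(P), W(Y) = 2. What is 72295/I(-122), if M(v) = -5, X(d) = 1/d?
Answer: 8819990/611 ≈ 14435.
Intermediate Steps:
w(C, P) = 5 - 1/P
I(o) = 5 - 1/o
72295/I(-122) = 72295/(5 - 1/(-122)) = 72295/(5 - 1*(-1/122)) = 72295/(5 + 1/122) = 72295/(611/122) = 72295*(122/611) = 8819990/611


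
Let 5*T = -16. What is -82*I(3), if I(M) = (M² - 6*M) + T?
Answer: 5002/5 ≈ 1000.4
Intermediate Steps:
T = -16/5 (T = (⅕)*(-16) = -16/5 ≈ -3.2000)
I(M) = -16/5 + M² - 6*M (I(M) = (M² - 6*M) - 16/5 = -16/5 + M² - 6*M)
-82*I(3) = -82*(-16/5 + 3² - 6*3) = -82*(-16/5 + 9 - 18) = -82*(-61/5) = 5002/5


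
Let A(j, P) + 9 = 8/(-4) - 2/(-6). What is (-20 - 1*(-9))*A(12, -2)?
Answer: 352/3 ≈ 117.33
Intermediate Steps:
A(j, P) = -32/3 (A(j, P) = -9 + (8/(-4) - 2/(-6)) = -9 + (8*(-¼) - 2*(-⅙)) = -9 + (-2 + ⅓) = -9 - 5/3 = -32/3)
(-20 - 1*(-9))*A(12, -2) = (-20 - 1*(-9))*(-32/3) = (-20 + 9)*(-32/3) = -11*(-32/3) = 352/3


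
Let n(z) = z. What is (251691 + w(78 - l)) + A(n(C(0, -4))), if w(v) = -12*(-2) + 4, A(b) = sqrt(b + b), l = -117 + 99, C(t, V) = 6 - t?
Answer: 251719 + 2*sqrt(3) ≈ 2.5172e+5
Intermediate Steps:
l = -18
A(b) = sqrt(2)*sqrt(b) (A(b) = sqrt(2*b) = sqrt(2)*sqrt(b))
w(v) = 28 (w(v) = 24 + 4 = 28)
(251691 + w(78 - l)) + A(n(C(0, -4))) = (251691 + 28) + sqrt(2)*sqrt(6 - 1*0) = 251719 + sqrt(2)*sqrt(6 + 0) = 251719 + sqrt(2)*sqrt(6) = 251719 + 2*sqrt(3)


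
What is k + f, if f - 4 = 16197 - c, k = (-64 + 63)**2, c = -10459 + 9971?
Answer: 16690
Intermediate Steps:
c = -488
k = 1 (k = (-1)**2 = 1)
f = 16689 (f = 4 + (16197 - 1*(-488)) = 4 + (16197 + 488) = 4 + 16685 = 16689)
k + f = 1 + 16689 = 16690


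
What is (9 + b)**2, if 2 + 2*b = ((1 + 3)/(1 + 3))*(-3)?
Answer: 169/4 ≈ 42.250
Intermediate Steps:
b = -5/2 (b = -1 + (((1 + 3)/(1 + 3))*(-3))/2 = -1 + ((4/4)*(-3))/2 = -1 + ((4*(1/4))*(-3))/2 = -1 + (1*(-3))/2 = -1 + (1/2)*(-3) = -1 - 3/2 = -5/2 ≈ -2.5000)
(9 + b)**2 = (9 - 5/2)**2 = (13/2)**2 = 169/4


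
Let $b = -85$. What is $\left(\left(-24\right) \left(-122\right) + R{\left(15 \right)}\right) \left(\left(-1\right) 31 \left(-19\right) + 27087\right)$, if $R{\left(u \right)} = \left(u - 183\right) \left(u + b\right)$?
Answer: $406505088$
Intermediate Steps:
$R{\left(u \right)} = \left(-183 + u\right) \left(-85 + u\right)$ ($R{\left(u \right)} = \left(u - 183\right) \left(u - 85\right) = \left(-183 + u\right) \left(-85 + u\right)$)
$\left(\left(-24\right) \left(-122\right) + R{\left(15 \right)}\right) \left(\left(-1\right) 31 \left(-19\right) + 27087\right) = \left(\left(-24\right) \left(-122\right) + \left(15555 + 15^{2} - 4020\right)\right) \left(\left(-1\right) 31 \left(-19\right) + 27087\right) = \left(2928 + \left(15555 + 225 - 4020\right)\right) \left(\left(-31\right) \left(-19\right) + 27087\right) = \left(2928 + 11760\right) \left(589 + 27087\right) = 14688 \cdot 27676 = 406505088$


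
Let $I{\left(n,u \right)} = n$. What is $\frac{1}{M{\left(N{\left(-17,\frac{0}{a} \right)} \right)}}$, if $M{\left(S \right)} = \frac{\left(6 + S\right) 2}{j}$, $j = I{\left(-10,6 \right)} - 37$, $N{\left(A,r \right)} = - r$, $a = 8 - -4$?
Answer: $- \frac{47}{12} \approx -3.9167$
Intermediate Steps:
$a = 12$ ($a = 8 + 4 = 12$)
$j = -47$ ($j = -10 - 37 = -47$)
$M{\left(S \right)} = - \frac{12}{47} - \frac{2 S}{47}$ ($M{\left(S \right)} = \frac{\left(6 + S\right) 2}{-47} = \left(12 + 2 S\right) \left(- \frac{1}{47}\right) = - \frac{12}{47} - \frac{2 S}{47}$)
$\frac{1}{M{\left(N{\left(-17,\frac{0}{a} \right)} \right)}} = \frac{1}{- \frac{12}{47} - \frac{2 \left(- \frac{0}{12}\right)}{47}} = \frac{1}{- \frac{12}{47} - \frac{2 \left(\left(-1\right) 0\right)}{47}} = \frac{1}{- \frac{12}{47} - 0} = \frac{1}{- \frac{12}{47} + 0} = \frac{1}{- \frac{12}{47}} = - \frac{47}{12}$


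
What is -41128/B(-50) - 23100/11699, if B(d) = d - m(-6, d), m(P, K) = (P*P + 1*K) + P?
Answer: 240231736/175485 ≈ 1369.0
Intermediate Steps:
m(P, K) = K + P + P**2 (m(P, K) = (P**2 + K) + P = (K + P**2) + P = K + P + P**2)
B(d) = -30 (B(d) = d - (d - 6 + (-6)**2) = d - (d - 6 + 36) = d - (30 + d) = d + (-30 - d) = -30)
-41128/B(-50) - 23100/11699 = -41128/(-30) - 23100/11699 = -41128*(-1/30) - 23100*1/11699 = 20564/15 - 23100/11699 = 240231736/175485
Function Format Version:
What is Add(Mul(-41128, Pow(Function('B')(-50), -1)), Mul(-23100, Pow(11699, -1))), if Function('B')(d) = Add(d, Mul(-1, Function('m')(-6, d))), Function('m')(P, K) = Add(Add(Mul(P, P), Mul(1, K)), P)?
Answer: Rational(240231736, 175485) ≈ 1369.0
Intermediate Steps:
Function('m')(P, K) = Add(K, P, Pow(P, 2)) (Function('m')(P, K) = Add(Add(Pow(P, 2), K), P) = Add(Add(K, Pow(P, 2)), P) = Add(K, P, Pow(P, 2)))
Function('B')(d) = -30 (Function('B')(d) = Add(d, Mul(-1, Add(d, -6, Pow(-6, 2)))) = Add(d, Mul(-1, Add(d, -6, 36))) = Add(d, Mul(-1, Add(30, d))) = Add(d, Add(-30, Mul(-1, d))) = -30)
Add(Mul(-41128, Pow(Function('B')(-50), -1)), Mul(-23100, Pow(11699, -1))) = Add(Mul(-41128, Pow(-30, -1)), Mul(-23100, Pow(11699, -1))) = Add(Mul(-41128, Rational(-1, 30)), Mul(-23100, Rational(1, 11699))) = Add(Rational(20564, 15), Rational(-23100, 11699)) = Rational(240231736, 175485)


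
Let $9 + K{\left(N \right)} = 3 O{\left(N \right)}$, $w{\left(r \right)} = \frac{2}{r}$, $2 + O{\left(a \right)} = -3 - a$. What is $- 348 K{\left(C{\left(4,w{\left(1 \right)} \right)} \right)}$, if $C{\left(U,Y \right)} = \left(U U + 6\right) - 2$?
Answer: $29232$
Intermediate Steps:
$O{\left(a \right)} = -5 - a$ ($O{\left(a \right)} = -2 - \left(3 + a\right) = -5 - a$)
$C{\left(U,Y \right)} = 4 + U^{2}$ ($C{\left(U,Y \right)} = \left(U^{2} + 6\right) - 2 = \left(6 + U^{2}\right) - 2 = 4 + U^{2}$)
$K{\left(N \right)} = -24 - 3 N$ ($K{\left(N \right)} = -9 + 3 \left(-5 - N\right) = -9 - \left(15 + 3 N\right) = -24 - 3 N$)
$- 348 K{\left(C{\left(4,w{\left(1 \right)} \right)} \right)} = - 348 \left(-24 - 3 \left(4 + 4^{2}\right)\right) = - 348 \left(-24 - 3 \left(4 + 16\right)\right) = - 348 \left(-24 - 60\right) = \left(-348\right) \left(-84\right) = 29232$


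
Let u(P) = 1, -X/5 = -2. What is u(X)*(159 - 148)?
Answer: 11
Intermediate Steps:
X = 10 (X = -5*(-2) = 10)
u(X)*(159 - 148) = 1*(159 - 148) = 1*11 = 11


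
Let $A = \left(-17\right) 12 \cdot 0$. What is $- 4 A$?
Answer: $0$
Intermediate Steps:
$A = 0$ ($A = \left(-204\right) 0 = 0$)
$- 4 A = \left(-4\right) 0 = 0$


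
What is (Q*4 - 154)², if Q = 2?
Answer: 21316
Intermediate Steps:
(Q*4 - 154)² = (2*4 - 154)² = (8 - 154)² = (-146)² = 21316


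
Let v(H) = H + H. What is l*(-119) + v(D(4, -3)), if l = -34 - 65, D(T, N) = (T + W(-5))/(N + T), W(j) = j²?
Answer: 11839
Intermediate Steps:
D(T, N) = (25 + T)/(N + T) (D(T, N) = (T + (-5)²)/(N + T) = (T + 25)/(N + T) = (25 + T)/(N + T))
v(H) = 2*H
l = -99
l*(-119) + v(D(4, -3)) = -99*(-119) + 2*((25 + 4)/(-3 + 4)) = 11781 + 2*(29/1) = 11781 + 2*(1*29) = 11781 + 2*29 = 11781 + 58 = 11839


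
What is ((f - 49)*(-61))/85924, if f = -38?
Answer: 5307/85924 ≈ 0.061764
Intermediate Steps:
((f - 49)*(-61))/85924 = ((-38 - 49)*(-61))/85924 = -87*(-61)*(1/85924) = 5307*(1/85924) = 5307/85924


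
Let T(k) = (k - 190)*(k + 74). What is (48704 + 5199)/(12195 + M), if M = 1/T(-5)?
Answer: 725264865/164083724 ≈ 4.4201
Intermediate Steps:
T(k) = (-190 + k)*(74 + k)
M = -1/13455 (M = 1/(-14060 + (-5)**2 - 116*(-5)) = 1/(-14060 + 25 + 580) = 1/(-13455) = -1/13455 ≈ -7.4322e-5)
(48704 + 5199)/(12195 + M) = (48704 + 5199)/(12195 - 1/13455) = 53903/(164083724/13455) = 53903*(13455/164083724) = 725264865/164083724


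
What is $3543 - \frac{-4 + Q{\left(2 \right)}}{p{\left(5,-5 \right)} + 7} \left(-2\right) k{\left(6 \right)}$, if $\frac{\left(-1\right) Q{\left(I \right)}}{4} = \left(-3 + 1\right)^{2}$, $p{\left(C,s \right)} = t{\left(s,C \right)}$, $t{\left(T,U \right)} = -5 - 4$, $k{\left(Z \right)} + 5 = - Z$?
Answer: $3323$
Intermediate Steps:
$k{\left(Z \right)} = -5 - Z$
$t{\left(T,U \right)} = -9$
$p{\left(C,s \right)} = -9$
$Q{\left(I \right)} = -16$ ($Q{\left(I \right)} = - 4 \left(-3 + 1\right)^{2} = - 4 \left(-2\right)^{2} = \left(-4\right) 4 = -16$)
$3543 - \frac{-4 + Q{\left(2 \right)}}{p{\left(5,-5 \right)} + 7} \left(-2\right) k{\left(6 \right)} = 3543 - \frac{-4 - 16}{-9 + 7} \left(-2\right) \left(-5 - 6\right) = 3543 - - \frac{20}{-2} \left(-2\right) \left(-5 - 6\right) = 3543 - \left(-20\right) \left(- \frac{1}{2}\right) \left(-2\right) \left(-11\right) = 3543 - 10 \left(-2\right) \left(-11\right) = 3543 - \left(-20\right) \left(-11\right) = 3543 - 220 = 3323$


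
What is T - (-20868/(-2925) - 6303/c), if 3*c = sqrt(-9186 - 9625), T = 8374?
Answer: 8157694/975 - 18909*I*sqrt(18811)/18811 ≈ 8366.9 - 137.87*I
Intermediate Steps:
c = I*sqrt(18811)/3 (c = sqrt(-9186 - 9625)/3 = sqrt(-18811)/3 = (I*sqrt(18811))/3 = I*sqrt(18811)/3 ≈ 45.718*I)
T - (-20868/(-2925) - 6303/c) = 8374 - (-20868/(-2925) - 6303*(-3*I*sqrt(18811)/18811)) = 8374 - (-20868*(-1/2925) - (-18909)*I*sqrt(18811)/18811) = 8374 - (6956/975 + 18909*I*sqrt(18811)/18811) = 8374 + (-6956/975 - 18909*I*sqrt(18811)/18811) = 8157694/975 - 18909*I*sqrt(18811)/18811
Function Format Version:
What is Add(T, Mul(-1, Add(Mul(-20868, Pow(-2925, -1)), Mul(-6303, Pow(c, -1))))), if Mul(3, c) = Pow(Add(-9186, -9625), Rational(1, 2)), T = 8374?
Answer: Add(Rational(8157694, 975), Mul(Rational(-18909, 18811), I, Pow(18811, Rational(1, 2)))) ≈ Add(8366.9, Mul(-137.87, I))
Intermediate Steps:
c = Mul(Rational(1, 3), I, Pow(18811, Rational(1, 2))) (c = Mul(Rational(1, 3), Pow(Add(-9186, -9625), Rational(1, 2))) = Mul(Rational(1, 3), Pow(-18811, Rational(1, 2))) = Mul(Rational(1, 3), Mul(I, Pow(18811, Rational(1, 2)))) = Mul(Rational(1, 3), I, Pow(18811, Rational(1, 2))) ≈ Mul(45.718, I))
Add(T, Mul(-1, Add(Mul(-20868, Pow(-2925, -1)), Mul(-6303, Pow(c, -1))))) = Add(8374, Mul(-1, Add(Mul(-20868, Pow(-2925, -1)), Mul(-6303, Pow(Mul(Rational(1, 3), I, Pow(18811, Rational(1, 2))), -1))))) = Add(8374, Mul(-1, Add(Mul(-20868, Rational(-1, 2925)), Mul(-6303, Mul(Rational(-3, 18811), I, Pow(18811, Rational(1, 2))))))) = Add(8374, Mul(-1, Add(Rational(6956, 975), Mul(Rational(18909, 18811), I, Pow(18811, Rational(1, 2)))))) = Add(8374, Add(Rational(-6956, 975), Mul(Rational(-18909, 18811), I, Pow(18811, Rational(1, 2))))) = Add(Rational(8157694, 975), Mul(Rational(-18909, 18811), I, Pow(18811, Rational(1, 2))))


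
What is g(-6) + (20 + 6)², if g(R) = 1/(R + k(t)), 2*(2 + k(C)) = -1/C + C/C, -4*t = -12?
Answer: 15545/23 ≈ 675.87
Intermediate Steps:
t = 3 (t = -¼*(-12) = 3)
k(C) = -3/2 - 1/(2*C) (k(C) = -2 + (-1/C + C/C)/2 = -2 + (-1/C + 1)/2 = -2 + (1 - 1/C)/2 = -2 + (½ - 1/(2*C)) = -3/2 - 1/(2*C))
g(R) = 1/(-5/3 + R) (g(R) = 1/(R + (½)*(-1 - 3*3)/3) = 1/(R + (½)*(⅓)*(-1 - 9)) = 1/(R + (½)*(⅓)*(-10)) = 1/(R - 5/3) = 1/(-5/3 + R))
g(-6) + (20 + 6)² = 3/(-5 + 3*(-6)) + (20 + 6)² = 3/(-5 - 18) + 26² = 3/(-23) + 676 = 3*(-1/23) + 676 = -3/23 + 676 = 15545/23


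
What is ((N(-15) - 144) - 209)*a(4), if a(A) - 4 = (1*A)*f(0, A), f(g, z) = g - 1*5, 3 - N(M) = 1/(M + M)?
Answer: 83992/15 ≈ 5599.5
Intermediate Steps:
N(M) = 3 - 1/(2*M) (N(M) = 3 - 1/(M + M) = 3 - 1/(2*M))
f(g, z) = -5 + g (f(g, z) = g - 5 = -5 + g)
a(A) = 4 - 5*A (a(A) = 4 + (1*A)*(-5 + 0) = 4 + A*(-5) = 4 - 5*A)
((N(-15) - 144) - 209)*a(4) = (((3 - ½/(-15)) - 144) - 209)*(4 - 5*4) = (((3 - ½*(-1/15)) - 144) - 209)*(4 - 20) = (((3 + 1/30) - 144) - 209)*(-16) = ((91/30 - 144) - 209)*(-16) = (-4229/30 - 209)*(-16) = -10499/30*(-16) = 83992/15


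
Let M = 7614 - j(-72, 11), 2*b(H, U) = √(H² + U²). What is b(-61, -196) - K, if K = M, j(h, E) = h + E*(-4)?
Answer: -7730 + √42137/2 ≈ -7627.4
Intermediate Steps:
b(H, U) = √(H² + U²)/2
j(h, E) = h - 4*E
M = 7730 (M = 7614 - (-72 - 4*11) = 7614 - (-72 - 44) = 7614 - 1*(-116) = 7614 + 116 = 7730)
K = 7730
b(-61, -196) - K = √((-61)² + (-196)²)/2 - 1*7730 = √(3721 + 38416)/2 - 7730 = √42137/2 - 7730 = -7730 + √42137/2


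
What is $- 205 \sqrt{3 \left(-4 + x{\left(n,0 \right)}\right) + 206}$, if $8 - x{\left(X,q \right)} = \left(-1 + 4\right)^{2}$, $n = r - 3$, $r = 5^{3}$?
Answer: $- 205 \sqrt{191} \approx -2833.2$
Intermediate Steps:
$r = 125$
$n = 122$ ($n = 125 - 3 = 122$)
$x{\left(X,q \right)} = -1$ ($x{\left(X,q \right)} = 8 - \left(-1 + 4\right)^{2} = 8 - 3^{2} = 8 - 9 = -1$)
$- 205 \sqrt{3 \left(-4 + x{\left(n,0 \right)}\right) + 206} = - 205 \sqrt{3 \left(-4 - 1\right) + 206} = - 205 \sqrt{3 \left(-5\right) + 206} = - 205 \sqrt{-15 + 206} = - 205 \sqrt{191}$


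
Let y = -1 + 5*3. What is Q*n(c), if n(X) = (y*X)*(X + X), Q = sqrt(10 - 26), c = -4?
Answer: 1792*I ≈ 1792.0*I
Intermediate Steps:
Q = 4*I (Q = sqrt(-16) = 4*I ≈ 4.0*I)
y = 14 (y = -1 + 15 = 14)
n(X) = 28*X**2 (n(X) = (14*X)*(X + X) = (14*X)*(2*X) = 28*X**2)
Q*n(c) = (4*I)*(28*(-4)**2) = (4*I)*(28*16) = (4*I)*448 = 1792*I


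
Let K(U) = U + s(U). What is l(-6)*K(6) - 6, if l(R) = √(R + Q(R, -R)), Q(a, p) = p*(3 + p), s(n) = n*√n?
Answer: -6 + 24*√3 + 72*√2 ≈ 137.39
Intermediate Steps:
s(n) = n^(3/2)
K(U) = U + U^(3/2)
l(R) = √(R - R*(3 - R)) (l(R) = √(R + (-R)*(3 - R)) = √(R - R*(3 - R)))
l(-6)*K(6) - 6 = √(-6*(-2 - 6))*(6 + 6^(3/2)) - 6 = √(-6*(-8))*(6 + 6*√6) - 6 = √48*(6 + 6*√6) - 6 = (4*√3)*(6 + 6*√6) - 6 = 4*√3*(6 + 6*√6) - 6 = -6 + 4*√3*(6 + 6*√6)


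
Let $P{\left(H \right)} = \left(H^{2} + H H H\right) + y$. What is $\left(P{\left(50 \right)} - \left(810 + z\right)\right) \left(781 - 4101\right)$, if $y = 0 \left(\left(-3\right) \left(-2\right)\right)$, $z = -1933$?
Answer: $-427028360$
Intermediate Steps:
$y = 0$ ($y = 0 \cdot 6 = 0$)
$P{\left(H \right)} = H^{2} + H^{3}$ ($P{\left(H \right)} = \left(H^{2} + H H H\right) + 0 = \left(H^{2} + H^{2} H\right) + 0 = \left(H^{2} + H^{3}\right) + 0 = H^{2} + H^{3}$)
$\left(P{\left(50 \right)} - \left(810 + z\right)\right) \left(781 - 4101\right) = \left(50^{2} \left(1 + 50\right) - -1123\right) \left(781 - 4101\right) = \left(2500 \cdot 51 + \left(-810 + 1933\right)\right) \left(-3320\right) = \left(127500 + 1123\right) \left(-3320\right) = 128623 \left(-3320\right) = -427028360$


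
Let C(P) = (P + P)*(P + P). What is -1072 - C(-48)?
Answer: -10288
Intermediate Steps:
C(P) = 4*P² (C(P) = (2*P)*(2*P) = 4*P²)
-1072 - C(-48) = -1072 - 4*(-48)² = -1072 - 4*2304 = -1072 - 1*9216 = -1072 - 9216 = -10288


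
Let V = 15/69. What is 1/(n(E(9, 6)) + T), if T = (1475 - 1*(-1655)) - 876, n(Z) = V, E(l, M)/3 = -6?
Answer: 23/51847 ≈ 0.00044361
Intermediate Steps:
E(l, M) = -18 (E(l, M) = 3*(-6) = -18)
V = 5/23 (V = 15*(1/69) = 5/23 ≈ 0.21739)
n(Z) = 5/23
T = 2254 (T = (1475 + 1655) - 876 = 3130 - 876 = 2254)
1/(n(E(9, 6)) + T) = 1/(5/23 + 2254) = 1/(51847/23) = 23/51847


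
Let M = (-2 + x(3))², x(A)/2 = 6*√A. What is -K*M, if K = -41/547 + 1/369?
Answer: 6357752/201843 - 233312*√3/67281 ≈ 25.492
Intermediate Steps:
K = -14582/201843 (K = -41*1/547 + 1*(1/369) = -41/547 + 1/369 = -14582/201843 ≈ -0.072244)
x(A) = 12*√A (x(A) = 2*(6*√A) = 12*√A)
M = (-2 + 12*√3)² ≈ 352.86
-K*M = -(-14582)*(436 - 48*√3)/201843 = -(-6357752/201843 + 233312*√3/67281) = 6357752/201843 - 233312*√3/67281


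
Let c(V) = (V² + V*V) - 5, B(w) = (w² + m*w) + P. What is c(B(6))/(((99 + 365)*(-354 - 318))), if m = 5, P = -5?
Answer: -2479/103936 ≈ -0.023851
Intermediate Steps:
B(w) = -5 + w² + 5*w (B(w) = (w² + 5*w) - 5 = -5 + w² + 5*w)
c(V) = -5 + 2*V² (c(V) = (V² + V²) - 5 = 2*V² - 5 = -5 + 2*V²)
c(B(6))/(((99 + 365)*(-354 - 318))) = (-5 + 2*(-5 + 6² + 5*6)²)/(((99 + 365)*(-354 - 318))) = (-5 + 2*(-5 + 36 + 30)²)/((464*(-672))) = (-5 + 2*61²)/(-311808) = (-5 + 2*3721)*(-1/311808) = (-5 + 7442)*(-1/311808) = 7437*(-1/311808) = -2479/103936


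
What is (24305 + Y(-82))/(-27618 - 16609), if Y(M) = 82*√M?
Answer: -24305/44227 - 82*I*√82/44227 ≈ -0.54955 - 0.016789*I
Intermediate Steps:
(24305 + Y(-82))/(-27618 - 16609) = (24305 + 82*√(-82))/(-27618 - 16609) = (24305 + 82*(I*√82))/(-44227) = (24305 + 82*I*√82)*(-1/44227) = -24305/44227 - 82*I*√82/44227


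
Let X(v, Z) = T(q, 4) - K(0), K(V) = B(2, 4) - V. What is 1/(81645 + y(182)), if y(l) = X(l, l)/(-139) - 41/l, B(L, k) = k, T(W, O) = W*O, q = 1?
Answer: 182/14859349 ≈ 1.2248e-5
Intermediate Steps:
T(W, O) = O*W
K(V) = 4 - V
X(v, Z) = 0 (X(v, Z) = 4*1 - (4 - 1*0) = 4 - (4 + 0) = 4 - 1*4 = 4 - 4 = 0)
y(l) = -41/l (y(l) = 0/(-139) - 41/l = 0*(-1/139) - 41/l = 0 - 41/l = -41/l)
1/(81645 + y(182)) = 1/(81645 - 41/182) = 1/(14859349/182) = 182/14859349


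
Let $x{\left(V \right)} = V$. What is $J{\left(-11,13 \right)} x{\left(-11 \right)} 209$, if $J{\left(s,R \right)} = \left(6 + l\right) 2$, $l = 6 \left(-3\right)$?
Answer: $55176$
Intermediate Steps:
$l = -18$
$J{\left(s,R \right)} = -24$ ($J{\left(s,R \right)} = \left(6 - 18\right) 2 = \left(-12\right) 2 = -24$)
$J{\left(-11,13 \right)} x{\left(-11 \right)} 209 = \left(-24\right) \left(-11\right) 209 = 264 \cdot 209 = 55176$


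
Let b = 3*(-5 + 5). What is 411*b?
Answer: 0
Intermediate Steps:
b = 0 (b = 3*0 = 0)
411*b = 411*0 = 0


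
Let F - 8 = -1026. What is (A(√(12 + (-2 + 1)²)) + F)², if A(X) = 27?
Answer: 982081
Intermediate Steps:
F = -1018 (F = 8 - 1026 = -1018)
(A(√(12 + (-2 + 1)²)) + F)² = (27 - 1018)² = (-991)² = 982081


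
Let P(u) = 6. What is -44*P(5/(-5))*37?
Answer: -9768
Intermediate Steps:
-44*P(5/(-5))*37 = -44*6*37 = -264*37 = -9768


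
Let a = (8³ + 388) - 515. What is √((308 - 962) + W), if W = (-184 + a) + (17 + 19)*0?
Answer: I*√453 ≈ 21.284*I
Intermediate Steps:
a = 385 (a = (512 + 388) - 515 = 900 - 515 = 385)
W = 201 (W = (-184 + 385) + (17 + 19)*0 = 201 + 36*0 = 201 + 0 = 201)
√((308 - 962) + W) = √((308 - 962) + 201) = √(-654 + 201) = √(-453) = I*√453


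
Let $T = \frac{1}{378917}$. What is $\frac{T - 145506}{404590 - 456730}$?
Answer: $\frac{55134697001}{19756732380} \approx 2.7907$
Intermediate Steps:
$T = \frac{1}{378917} \approx 2.6391 \cdot 10^{-6}$
$\frac{T - 145506}{404590 - 456730} = \frac{\frac{1}{378917} - 145506}{404590 - 456730} = - \frac{55134697001}{378917 \left(-52140\right)} = \left(- \frac{55134697001}{378917}\right) \left(- \frac{1}{52140}\right) = \frac{55134697001}{19756732380}$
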